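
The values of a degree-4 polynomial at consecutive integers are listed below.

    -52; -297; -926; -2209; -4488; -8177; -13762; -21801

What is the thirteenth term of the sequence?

-123376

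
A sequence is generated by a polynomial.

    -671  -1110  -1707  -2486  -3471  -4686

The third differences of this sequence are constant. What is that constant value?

-24

D1: -439, -597, -779, -985, -1215
D2: -158, -182, -206, -230
D3: -24, -24, -24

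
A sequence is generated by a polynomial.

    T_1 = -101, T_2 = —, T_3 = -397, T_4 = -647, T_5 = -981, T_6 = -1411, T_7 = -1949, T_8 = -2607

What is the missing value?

-219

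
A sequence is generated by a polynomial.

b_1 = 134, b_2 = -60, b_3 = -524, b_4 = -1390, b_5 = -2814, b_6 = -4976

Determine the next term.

-8080

Δ: -194 , -464 , -866 , -1424 , -2162
Δ²: -270 , -402 , -558 , -738
Δ³: -132 , -156 , -180
Δ⁴: -24 , -24
The fourth differences are constant (-24).
-180 − 24 = -204;  -738 − 204 = -942;  -2162 − 942 = -3104;  -4976 − 3104 = -8080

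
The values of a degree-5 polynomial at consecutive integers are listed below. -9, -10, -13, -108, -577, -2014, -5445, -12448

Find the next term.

-25273

First differences: -1, -3, -95, -469, -1437, -3431, -7003
Second differences: -2, -92, -374, -968, -1994, -3572
Third differences: -90, -282, -594, -1026, -1578
Fourth differences: -192, -312, -432, -552
Fifth differences: -120, -120, -120
Fifth differences constant at -120.
-552 − 120 = -672;  -1578 − 672 = -2250;  -3572 − 2250 = -5822;  -7003 − 5822 = -12825;  -12448 − 12825 = -25273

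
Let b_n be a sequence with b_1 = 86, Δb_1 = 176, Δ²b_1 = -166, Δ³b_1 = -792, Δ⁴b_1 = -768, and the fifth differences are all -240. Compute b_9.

Build the table forward from the leading diagonal:
D5: -240, -240, -240, -240, -240, -240, -240, -240, -240
D4: -768, -1008, -1248, -1488, -1728, -1968, -2208, -2448, -2688
D3: -792, -1560, -2568, -3816, -5304, -7032, -9000, -11208, -13656
D2: -166, -958, -2518, -5086, -8902, -14206, -21238, -30238, -41446
D1: 176, 10, -948, -3466, -8552, -17454, -31660, -52898, -83136
b: 86, 262, 272, -676, -4142, -12694, -30148, -61808, -114706

-114706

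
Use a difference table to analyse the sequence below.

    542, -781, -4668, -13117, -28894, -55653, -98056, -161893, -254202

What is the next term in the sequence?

-383389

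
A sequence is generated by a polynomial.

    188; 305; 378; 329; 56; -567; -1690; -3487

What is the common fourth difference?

-24

D1: 117, 73, -49, -273, -623, -1123, -1797
D2: -44, -122, -224, -350, -500, -674
D3: -78, -102, -126, -150, -174
D4: -24, -24, -24, -24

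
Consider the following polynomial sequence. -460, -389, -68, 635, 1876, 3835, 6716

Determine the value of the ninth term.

16180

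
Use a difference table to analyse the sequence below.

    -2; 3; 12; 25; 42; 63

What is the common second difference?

4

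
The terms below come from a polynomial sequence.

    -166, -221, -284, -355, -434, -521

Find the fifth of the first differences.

Δ: -55, -63, -71, -79, -87
Δ²: -8, -8, -8, -8

-87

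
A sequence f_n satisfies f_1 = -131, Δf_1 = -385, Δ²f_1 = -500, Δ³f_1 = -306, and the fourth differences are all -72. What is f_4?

-3092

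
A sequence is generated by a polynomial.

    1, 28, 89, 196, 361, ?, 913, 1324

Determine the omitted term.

Using the first 5 terms:
First differences: 27  61  107  165
Second differences: 34  46  58
Third differences: 12  12
Constant third difference = 12.
Extend forward: 58 + 12 = 70;  165 + 70 = 235;  361 + 235 = 596

596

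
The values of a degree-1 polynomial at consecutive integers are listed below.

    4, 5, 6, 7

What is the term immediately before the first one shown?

First differences: 1  1  1
The first differences are constant at 1.
Work back: 4 − 1 = 3

3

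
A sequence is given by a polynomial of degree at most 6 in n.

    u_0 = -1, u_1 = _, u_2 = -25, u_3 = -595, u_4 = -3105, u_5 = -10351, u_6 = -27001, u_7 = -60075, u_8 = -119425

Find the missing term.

Using the last 7 terms:
D1: -570, -2510, -7246, -16650, -33074, -59350
D2: -1940, -4736, -9404, -16424, -26276
D3: -2796, -4668, -7020, -9852
D4: -1872, -2352, -2832
D5: -480, -480
Constant fifth difference = -480.
Extend backward: -1872 + 480 = -1392;  -2796 + 1392 = -1404;  -1940 + 1404 = -536;  -570 + 536 = -34;  -25 + 34 = 9

9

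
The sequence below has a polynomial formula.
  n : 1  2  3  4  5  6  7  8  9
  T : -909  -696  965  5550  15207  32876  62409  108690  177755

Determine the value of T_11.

414861

D1: 213  1661  4585  9657  17669  29533  46281  69065
D2: 1448  2924  5072  8012  11864  16748  22784
D3: 1476  2148  2940  3852  4884  6036
D4: 672  792  912  1032  1152
D5: 120  120  120  120
The fifth differences are constant (120).
1152 + 120 = 1272;  6036 + 1272 = 7308;  22784 + 7308 = 30092;  69065 + 30092 = 99157;  177755 + 99157 = 276912
1272 + 120 = 1392;  7308 + 1392 = 8700;  30092 + 8700 = 38792;  99157 + 38792 = 137949;  276912 + 137949 = 414861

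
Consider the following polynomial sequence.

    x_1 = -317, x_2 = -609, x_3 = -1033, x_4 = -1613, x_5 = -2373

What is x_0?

-133

D1: -292, -424, -580, -760
D2: -132, -156, -180
D3: -24, -24
The third differences are constant at -24.
Work back: -132 + 24 = -108;  -292 + 108 = -184;  -317 + 184 = -133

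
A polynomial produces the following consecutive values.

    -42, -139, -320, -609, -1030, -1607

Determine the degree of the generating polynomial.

3

Δ: -97, -181, -289, -421, -577
Δ²: -84, -108, -132, -156
Δ³: -24, -24, -24
The third differences are constant, so the polynomial has degree 3.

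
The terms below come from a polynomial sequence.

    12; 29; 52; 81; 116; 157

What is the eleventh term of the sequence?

17, 23, 29, 35, 41
6, 6, 6, 6
Constant second difference = 6, so extend:
41 + 6 = 47;  157 + 47 = 204
47 + 6 = 53;  204 + 53 = 257
53 + 6 = 59;  257 + 59 = 316
59 + 6 = 65;  316 + 65 = 381
65 + 6 = 71;  381 + 71 = 452

452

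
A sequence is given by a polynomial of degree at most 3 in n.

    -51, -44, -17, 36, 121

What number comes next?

244

D1: 7  27  53  85
D2: 20  26  32
D3: 6  6
The third differences are constant (6).
32 + 6 = 38;  85 + 38 = 123;  121 + 123 = 244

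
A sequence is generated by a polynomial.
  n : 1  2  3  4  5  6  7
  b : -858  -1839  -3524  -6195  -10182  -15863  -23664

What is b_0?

First differences: -981, -1685, -2671, -3987, -5681, -7801
Second differences: -704, -986, -1316, -1694, -2120
Third differences: -282, -330, -378, -426
Fourth differences: -48, -48, -48
The fourth differences are constant at -48.
Work back: -282 + 48 = -234;  -704 + 234 = -470;  -981 + 470 = -511;  -858 + 511 = -347

-347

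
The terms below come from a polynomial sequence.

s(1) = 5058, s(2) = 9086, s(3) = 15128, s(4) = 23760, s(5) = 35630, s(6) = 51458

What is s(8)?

Δ: 4028, 6042, 8632, 11870, 15828
Δ²: 2014, 2590, 3238, 3958
Δ³: 576, 648, 720
Δ⁴: 72, 72
Constant fourth difference = 72, so extend:
720 + 72 = 792;  3958 + 792 = 4750;  15828 + 4750 = 20578;  51458 + 20578 = 72036
792 + 72 = 864;  4750 + 864 = 5614;  20578 + 5614 = 26192;  72036 + 26192 = 98228

98228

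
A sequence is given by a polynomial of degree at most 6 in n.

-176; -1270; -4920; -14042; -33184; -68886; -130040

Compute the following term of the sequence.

Δ: -1094, -3650, -9122, -19142, -35702, -61154
Δ²: -2556, -5472, -10020, -16560, -25452
Δ³: -2916, -4548, -6540, -8892
Δ⁴: -1632, -1992, -2352
Δ⁵: -360, -360
Constant fifth difference = -360, so extend:
-2352 − 360 = -2712;  -8892 − 2712 = -11604;  -25452 − 11604 = -37056;  -61154 − 37056 = -98210;  -130040 − 98210 = -228250

-228250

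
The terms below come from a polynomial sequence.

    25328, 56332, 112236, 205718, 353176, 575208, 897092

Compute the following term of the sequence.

1349266

31004  55904  93482  147458  222032  321884
24900  37578  53976  74574  99852
12678  16398  20598  25278
3720  4200  4680
480  480
Fifth differences constant at 480.
4680 + 480 = 5160;  25278 + 5160 = 30438;  99852 + 30438 = 130290;  321884 + 130290 = 452174;  897092 + 452174 = 1349266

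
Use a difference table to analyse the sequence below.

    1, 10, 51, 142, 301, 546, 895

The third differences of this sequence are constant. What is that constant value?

Δ: 9, 41, 91, 159, 245, 349
Δ²: 32, 50, 68, 86, 104
Δ³: 18, 18, 18, 18

18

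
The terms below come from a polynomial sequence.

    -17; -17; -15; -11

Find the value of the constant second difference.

First differences: 0, 2, 4
Second differences: 2, 2

2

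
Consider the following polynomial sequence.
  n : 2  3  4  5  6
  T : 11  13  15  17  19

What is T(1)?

9

D1: 2, 2, 2, 2
The first differences are constant at 2.
Work back: 11 − 2 = 9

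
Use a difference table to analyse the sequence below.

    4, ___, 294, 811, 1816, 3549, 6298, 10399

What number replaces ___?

73

Using the last 6 terms:
D1: 517, 1005, 1733, 2749, 4101
D2: 488, 728, 1016, 1352
D3: 240, 288, 336
D4: 48, 48
Constant fourth difference = 48.
Extend backward: 240 − 48 = 192;  488 − 192 = 296;  517 − 296 = 221;  294 − 221 = 73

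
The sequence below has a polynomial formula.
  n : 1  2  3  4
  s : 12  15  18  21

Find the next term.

3, 3, 3
The first differences are constant (3).
21 + 3 = 24

24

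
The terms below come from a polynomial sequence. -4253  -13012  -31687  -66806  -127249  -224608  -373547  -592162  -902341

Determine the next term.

-1330124

-8759, -18675, -35119, -60443, -97359, -148939, -218615, -310179
-9916, -16444, -25324, -36916, -51580, -69676, -91564
-6528, -8880, -11592, -14664, -18096, -21888
-2352, -2712, -3072, -3432, -3792
-360, -360, -360, -360
Fifth differences constant at -360.
-3792 − 360 = -4152;  -21888 − 4152 = -26040;  -91564 − 26040 = -117604;  -310179 − 117604 = -427783;  -902341 − 427783 = -1330124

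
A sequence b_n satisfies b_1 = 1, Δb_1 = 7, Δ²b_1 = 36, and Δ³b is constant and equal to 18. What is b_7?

943

Build the table forward from the leading diagonal:
Third differences: 18  18  18  18  18  18  18
Second differences: 36  54  72  90  108  126  144
First differences: 7  43  97  169  259  367  493
b: 1  8  51  148  317  576  943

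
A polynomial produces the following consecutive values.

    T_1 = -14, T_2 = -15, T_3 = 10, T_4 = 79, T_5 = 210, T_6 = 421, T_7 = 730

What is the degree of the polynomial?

3

Δ: -1, 25, 69, 131, 211, 309
Δ²: 26, 44, 62, 80, 98
Δ³: 18, 18, 18, 18
The third differences are constant, so the polynomial has degree 3.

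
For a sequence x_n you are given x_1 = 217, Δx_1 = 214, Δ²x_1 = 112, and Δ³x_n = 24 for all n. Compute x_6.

Build the table forward from the leading diagonal:
D3: 24  24  24  24  24  24
D2: 112  136  160  184  208  232
D1: 214  326  462  622  806  1014
x: 217  431  757  1219  1841  2647

2647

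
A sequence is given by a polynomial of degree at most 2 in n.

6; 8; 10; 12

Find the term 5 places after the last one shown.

22

2  2  2
Constant first difference = 2, so extend:
12 + 2 = 14
14 + 2 = 16
16 + 2 = 18
18 + 2 = 20
20 + 2 = 22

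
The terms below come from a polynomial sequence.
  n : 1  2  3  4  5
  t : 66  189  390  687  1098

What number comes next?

1641

Δ: 123  201  297  411
Δ²: 78  96  114
Δ³: 18  18
The third differences are constant (18).
114 + 18 = 132;  411 + 132 = 543;  1098 + 543 = 1641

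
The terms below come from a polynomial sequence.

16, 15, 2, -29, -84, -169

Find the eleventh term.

-1254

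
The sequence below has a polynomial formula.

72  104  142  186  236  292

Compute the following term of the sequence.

354

32, 38, 44, 50, 56
6, 6, 6, 6
Second differences constant at 6.
56 + 6 = 62;  292 + 62 = 354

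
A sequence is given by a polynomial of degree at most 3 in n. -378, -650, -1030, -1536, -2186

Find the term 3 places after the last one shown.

Δ: -272, -380, -506, -650
Δ²: -108, -126, -144
Δ³: -18, -18
The third differences are constant (-18).
-144 − 18 = -162;  -650 − 162 = -812;  -2186 − 812 = -2998
-162 − 18 = -180;  -812 − 180 = -992;  -2998 − 992 = -3990
-180 − 18 = -198;  -992 − 198 = -1190;  -3990 − 1190 = -5180

-5180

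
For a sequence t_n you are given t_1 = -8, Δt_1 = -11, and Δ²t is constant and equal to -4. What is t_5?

-76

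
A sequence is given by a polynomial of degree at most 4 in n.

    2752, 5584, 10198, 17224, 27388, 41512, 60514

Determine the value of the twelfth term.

267544

D1: 2832  4614  7026  10164  14124  19002
D2: 1782  2412  3138  3960  4878
D3: 630  726  822  918
D4: 96  96  96
The fourth differences are constant (96).
918 + 96 = 1014;  4878 + 1014 = 5892;  19002 + 5892 = 24894;  60514 + 24894 = 85408
1014 + 96 = 1110;  5892 + 1110 = 7002;  24894 + 7002 = 31896;  85408 + 31896 = 117304
1110 + 96 = 1206;  7002 + 1206 = 8208;  31896 + 8208 = 40104;  117304 + 40104 = 157408
1206 + 96 = 1302;  8208 + 1302 = 9510;  40104 + 9510 = 49614;  157408 + 49614 = 207022
1302 + 96 = 1398;  9510 + 1398 = 10908;  49614 + 10908 = 60522;  207022 + 60522 = 267544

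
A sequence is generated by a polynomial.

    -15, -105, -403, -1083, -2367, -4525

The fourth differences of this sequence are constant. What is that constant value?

-48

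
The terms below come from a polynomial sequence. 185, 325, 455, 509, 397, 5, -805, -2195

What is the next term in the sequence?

Δ: 140  130  54  -112  -392  -810  -1390
Δ²: -10  -76  -166  -280  -418  -580
Δ³: -66  -90  -114  -138  -162
Δ⁴: -24  -24  -24  -24
Constant fourth difference = -24, so extend:
-162 − 24 = -186;  -580 − 186 = -766;  -1390 − 766 = -2156;  -2195 − 2156 = -4351

-4351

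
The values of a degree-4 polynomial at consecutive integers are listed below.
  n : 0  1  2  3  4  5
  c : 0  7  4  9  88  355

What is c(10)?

D1: 7, -3, 5, 79, 267
D2: -10, 8, 74, 188
D3: 18, 66, 114
D4: 48, 48
The fourth differences are constant (48).
114 + 48 = 162;  188 + 162 = 350;  267 + 350 = 617;  355 + 617 = 972
162 + 48 = 210;  350 + 210 = 560;  617 + 560 = 1177;  972 + 1177 = 2149
210 + 48 = 258;  560 + 258 = 818;  1177 + 818 = 1995;  2149 + 1995 = 4144
258 + 48 = 306;  818 + 306 = 1124;  1995 + 1124 = 3119;  4144 + 3119 = 7263
306 + 48 = 354;  1124 + 354 = 1478;  3119 + 1478 = 4597;  7263 + 4597 = 11860

11860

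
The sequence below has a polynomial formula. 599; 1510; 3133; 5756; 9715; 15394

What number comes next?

D1: 911  1623  2623  3959  5679
D2: 712  1000  1336  1720
D3: 288  336  384
D4: 48  48
The fourth differences are constant (48).
384 + 48 = 432;  1720 + 432 = 2152;  5679 + 2152 = 7831;  15394 + 7831 = 23225

23225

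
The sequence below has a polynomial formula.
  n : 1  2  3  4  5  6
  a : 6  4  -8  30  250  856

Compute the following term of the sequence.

2124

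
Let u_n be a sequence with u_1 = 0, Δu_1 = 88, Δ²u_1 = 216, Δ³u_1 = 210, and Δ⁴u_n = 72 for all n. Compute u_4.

1122

Build the table forward from the leading diagonal:
Δ⁴: 72  72  72  72
Δ³: 210  282  354  426
Δ²: 216  426  708  1062
Δ: 88  304  730  1438
u: 0  88  392  1122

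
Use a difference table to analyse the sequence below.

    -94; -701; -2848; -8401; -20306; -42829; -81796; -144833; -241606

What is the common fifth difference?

-240

Δ: -607, -2147, -5553, -11905, -22523, -38967, -63037, -96773
Δ²: -1540, -3406, -6352, -10618, -16444, -24070, -33736
Δ³: -1866, -2946, -4266, -5826, -7626, -9666
Δ⁴: -1080, -1320, -1560, -1800, -2040
Δ⁵: -240, -240, -240, -240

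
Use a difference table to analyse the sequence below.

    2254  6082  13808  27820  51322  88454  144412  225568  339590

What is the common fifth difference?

First differences: 3828, 7726, 14012, 23502, 37132, 55958, 81156, 114022
Second differences: 3898, 6286, 9490, 13630, 18826, 25198, 32866
Third differences: 2388, 3204, 4140, 5196, 6372, 7668
Fourth differences: 816, 936, 1056, 1176, 1296
Fifth differences: 120, 120, 120, 120

120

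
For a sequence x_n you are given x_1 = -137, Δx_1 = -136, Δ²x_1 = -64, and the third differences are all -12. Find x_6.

-1577

Build the table forward from the leading diagonal:
D3: -12  -12  -12  -12  -12  -12
D2: -64  -76  -88  -100  -112  -124
D1: -136  -200  -276  -364  -464  -576
x: -137  -273  -473  -749  -1113  -1577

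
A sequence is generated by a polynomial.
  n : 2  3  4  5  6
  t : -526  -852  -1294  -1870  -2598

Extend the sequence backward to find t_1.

-298

D1: -326, -442, -576, -728
D2: -116, -134, -152
D3: -18, -18
The third differences are constant at -18.
Work back: -116 + 18 = -98;  -326 + 98 = -228;  -526 + 228 = -298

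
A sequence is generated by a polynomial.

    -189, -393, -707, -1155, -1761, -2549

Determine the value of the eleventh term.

-204, -314, -448, -606, -788
-110, -134, -158, -182
-24, -24, -24
The third differences are constant (-24).
-182 − 24 = -206;  -788 − 206 = -994;  -2549 − 994 = -3543
-206 − 24 = -230;  -994 − 230 = -1224;  -3543 − 1224 = -4767
-230 − 24 = -254;  -1224 − 254 = -1478;  -4767 − 1478 = -6245
-254 − 24 = -278;  -1478 − 278 = -1756;  -6245 − 1756 = -8001
-278 − 24 = -302;  -1756 − 302 = -2058;  -8001 − 2058 = -10059

-10059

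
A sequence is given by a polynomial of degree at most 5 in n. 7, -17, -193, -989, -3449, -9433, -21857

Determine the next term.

-44933

Δ: -24, -176, -796, -2460, -5984, -12424
Δ²: -152, -620, -1664, -3524, -6440
Δ³: -468, -1044, -1860, -2916
Δ⁴: -576, -816, -1056
Δ⁵: -240, -240
Constant fifth difference = -240, so extend:
-1056 − 240 = -1296;  -2916 − 1296 = -4212;  -6440 − 4212 = -10652;  -12424 − 10652 = -23076;  -21857 − 23076 = -44933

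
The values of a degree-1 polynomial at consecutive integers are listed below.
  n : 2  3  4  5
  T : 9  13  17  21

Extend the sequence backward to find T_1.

Δ: 4, 4, 4
The first differences are constant at 4.
Work back: 9 − 4 = 5

5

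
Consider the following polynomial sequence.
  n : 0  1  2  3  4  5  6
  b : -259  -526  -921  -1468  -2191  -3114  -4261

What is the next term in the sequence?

Δ: -267 , -395 , -547 , -723 , -923 , -1147
Δ²: -128 , -152 , -176 , -200 , -224
Δ³: -24 , -24 , -24 , -24
The third differences are constant (-24).
-224 − 24 = -248;  -1147 − 248 = -1395;  -4261 − 1395 = -5656

-5656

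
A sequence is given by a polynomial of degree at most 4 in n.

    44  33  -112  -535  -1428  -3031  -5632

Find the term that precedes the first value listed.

17

-11  -145  -423  -893  -1603  -2601
-134  -278  -470  -710  -998
-144  -192  -240  -288
-48  -48  -48
The fourth differences are constant at -48.
Work back: -144 + 48 = -96;  -134 + 96 = -38;  -11 + 38 = 27;  44 − 27 = 17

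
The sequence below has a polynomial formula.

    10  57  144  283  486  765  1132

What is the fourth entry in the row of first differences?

203

Δ: 47, 87, 139, 203, 279, 367
Δ²: 40, 52, 64, 76, 88
Δ³: 12, 12, 12, 12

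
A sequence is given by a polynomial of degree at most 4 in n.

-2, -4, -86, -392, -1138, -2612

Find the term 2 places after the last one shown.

-9256

First differences: -2 , -82 , -306 , -746 , -1474
Second differences: -80 , -224 , -440 , -728
Third differences: -144 , -216 , -288
Fourth differences: -72 , -72
Constant fourth difference = -72, so extend:
-288 − 72 = -360;  -728 − 360 = -1088;  -1474 − 1088 = -2562;  -2612 − 2562 = -5174
-360 − 72 = -432;  -1088 − 432 = -1520;  -2562 − 1520 = -4082;  -5174 − 4082 = -9256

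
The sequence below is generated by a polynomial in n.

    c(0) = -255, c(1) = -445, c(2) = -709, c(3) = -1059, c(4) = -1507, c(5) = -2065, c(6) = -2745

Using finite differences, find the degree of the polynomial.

3

Δ: -190, -264, -350, -448, -558, -680
Δ²: -74, -86, -98, -110, -122
Δ³: -12, -12, -12, -12
The third differences are constant, so the polynomial has degree 3.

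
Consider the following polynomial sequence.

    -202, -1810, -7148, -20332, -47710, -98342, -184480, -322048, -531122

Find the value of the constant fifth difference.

Δ: -1608, -5338, -13184, -27378, -50632, -86138, -137568, -209074
Δ²: -3730, -7846, -14194, -23254, -35506, -51430, -71506
Δ³: -4116, -6348, -9060, -12252, -15924, -20076
Δ⁴: -2232, -2712, -3192, -3672, -4152
Δ⁵: -480, -480, -480, -480

-480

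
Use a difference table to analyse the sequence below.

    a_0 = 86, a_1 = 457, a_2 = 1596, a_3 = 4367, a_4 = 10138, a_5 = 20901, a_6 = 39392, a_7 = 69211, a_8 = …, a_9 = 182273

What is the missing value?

114942

Using the first 8 terms:
D1: 371, 1139, 2771, 5771, 10763, 18491, 29819
D2: 768, 1632, 3000, 4992, 7728, 11328
D3: 864, 1368, 1992, 2736, 3600
D4: 504, 624, 744, 864
D5: 120, 120, 120
Constant fifth difference = 120.
Extend forward: 864 + 120 = 984;  3600 + 984 = 4584;  11328 + 4584 = 15912;  29819 + 15912 = 45731;  69211 + 45731 = 114942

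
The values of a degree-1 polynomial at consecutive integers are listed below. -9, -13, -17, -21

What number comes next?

-25

First differences: -4, -4, -4
The first differences are constant (-4).
-21 − 4 = -25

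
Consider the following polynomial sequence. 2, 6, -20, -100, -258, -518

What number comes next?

First differences: 4  -26  -80  -158  -260
Second differences: -30  -54  -78  -102
Third differences: -24  -24  -24
The third differences are constant (-24).
-102 − 24 = -126;  -260 − 126 = -386;  -518 − 386 = -904

-904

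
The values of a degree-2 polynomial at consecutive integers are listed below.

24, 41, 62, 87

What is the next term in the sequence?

116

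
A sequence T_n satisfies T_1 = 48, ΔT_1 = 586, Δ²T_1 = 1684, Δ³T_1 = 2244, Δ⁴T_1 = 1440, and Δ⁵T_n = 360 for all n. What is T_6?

49818

Build the table forward from the leading diagonal:
D5: 360, 360, 360, 360, 360, 360
D4: 1440, 1800, 2160, 2520, 2880, 3240
D3: 2244, 3684, 5484, 7644, 10164, 13044
D2: 1684, 3928, 7612, 13096, 20740, 30904
D1: 586, 2270, 6198, 13810, 26906, 47646
T: 48, 634, 2904, 9102, 22912, 49818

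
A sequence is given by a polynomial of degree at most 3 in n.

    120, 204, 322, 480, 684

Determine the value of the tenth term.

2604

D1: 84, 118, 158, 204
D2: 34, 40, 46
D3: 6, 6
The third differences are constant (6).
46 + 6 = 52;  204 + 52 = 256;  684 + 256 = 940
52 + 6 = 58;  256 + 58 = 314;  940 + 314 = 1254
58 + 6 = 64;  314 + 64 = 378;  1254 + 378 = 1632
64 + 6 = 70;  378 + 70 = 448;  1632 + 448 = 2080
70 + 6 = 76;  448 + 76 = 524;  2080 + 524 = 2604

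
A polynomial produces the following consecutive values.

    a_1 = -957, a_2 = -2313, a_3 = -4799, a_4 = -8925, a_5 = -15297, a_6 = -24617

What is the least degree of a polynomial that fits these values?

-1356, -2486, -4126, -6372, -9320
-1130, -1640, -2246, -2948
-510, -606, -702
-96, -96
The fourth differences are constant, so the polynomial has degree 4.

4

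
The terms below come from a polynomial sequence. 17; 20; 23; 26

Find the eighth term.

Δ: 3  3  3
First differences constant at 3.
26 + 3 = 29
29 + 3 = 32
32 + 3 = 35
35 + 3 = 38

38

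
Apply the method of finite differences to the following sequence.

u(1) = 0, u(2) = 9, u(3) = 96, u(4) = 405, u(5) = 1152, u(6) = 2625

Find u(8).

First differences: 9, 87, 309, 747, 1473
Second differences: 78, 222, 438, 726
Third differences: 144, 216, 288
Fourth differences: 72, 72
The fourth differences are constant (72).
288 + 72 = 360;  726 + 360 = 1086;  1473 + 1086 = 2559;  2625 + 2559 = 5184
360 + 72 = 432;  1086 + 432 = 1518;  2559 + 1518 = 4077;  5184 + 4077 = 9261

9261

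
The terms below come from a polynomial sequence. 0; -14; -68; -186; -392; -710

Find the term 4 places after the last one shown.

First differences: -14 , -54 , -118 , -206 , -318
Second differences: -40 , -64 , -88 , -112
Third differences: -24 , -24 , -24
The third differences are constant (-24).
-112 − 24 = -136;  -318 − 136 = -454;  -710 − 454 = -1164
-136 − 24 = -160;  -454 − 160 = -614;  -1164 − 614 = -1778
-160 − 24 = -184;  -614 − 184 = -798;  -1778 − 798 = -2576
-184 − 24 = -208;  -798 − 208 = -1006;  -2576 − 1006 = -3582

-3582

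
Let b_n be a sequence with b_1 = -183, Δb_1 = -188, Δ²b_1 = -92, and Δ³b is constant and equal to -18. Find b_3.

-651

Build the table forward from the leading diagonal:
D3: -18, -18, -18
D2: -92, -110, -128
D1: -188, -280, -390
b: -183, -371, -651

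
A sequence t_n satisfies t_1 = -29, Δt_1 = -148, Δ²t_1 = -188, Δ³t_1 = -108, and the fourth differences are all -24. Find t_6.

Build the table forward from the leading diagonal:
Δ⁴: -24  -24  -24  -24  -24  -24
Δ³: -108  -132  -156  -180  -204  -228
Δ²: -188  -296  -428  -584  -764  -968
Δ: -148  -336  -632  -1060  -1644  -2408
t: -29  -177  -513  -1145  -2205  -3849

-3849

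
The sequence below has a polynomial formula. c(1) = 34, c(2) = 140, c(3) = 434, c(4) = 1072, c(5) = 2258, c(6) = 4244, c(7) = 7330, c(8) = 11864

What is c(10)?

26908

D1: 106, 294, 638, 1186, 1986, 3086, 4534
D2: 188, 344, 548, 800, 1100, 1448
D3: 156, 204, 252, 300, 348
D4: 48, 48, 48, 48
Fourth differences constant at 48.
348 + 48 = 396;  1448 + 396 = 1844;  4534 + 1844 = 6378;  11864 + 6378 = 18242
396 + 48 = 444;  1844 + 444 = 2288;  6378 + 2288 = 8666;  18242 + 8666 = 26908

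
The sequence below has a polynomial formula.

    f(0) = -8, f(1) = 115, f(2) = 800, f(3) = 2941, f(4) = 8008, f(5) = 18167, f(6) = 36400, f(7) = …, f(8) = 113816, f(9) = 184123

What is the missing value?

Using the first 7 terms:
D1: 123  685  2141  5067  10159  18233
D2: 562  1456  2926  5092  8074
D3: 894  1470  2166  2982
D4: 576  696  816
D5: 120  120
Constant fifth difference = 120.
Extend forward: 816 + 120 = 936;  2982 + 936 = 3918;  8074 + 3918 = 11992;  18233 + 11992 = 30225;  36400 + 30225 = 66625

66625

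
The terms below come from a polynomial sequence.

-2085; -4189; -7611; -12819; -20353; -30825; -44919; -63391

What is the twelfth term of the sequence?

First differences: -2104, -3422, -5208, -7534, -10472, -14094, -18472
Second differences: -1318, -1786, -2326, -2938, -3622, -4378
Third differences: -468, -540, -612, -684, -756
Fourth differences: -72, -72, -72, -72
Fourth differences constant at -72.
-756 − 72 = -828;  -4378 − 828 = -5206;  -18472 − 5206 = -23678;  -63391 − 23678 = -87069
-828 − 72 = -900;  -5206 − 900 = -6106;  -23678 − 6106 = -29784;  -87069 − 29784 = -116853
-900 − 72 = -972;  -6106 − 972 = -7078;  -29784 − 7078 = -36862;  -116853 − 36862 = -153715
-972 − 72 = -1044;  -7078 − 1044 = -8122;  -36862 − 8122 = -44984;  -153715 − 44984 = -198699

-198699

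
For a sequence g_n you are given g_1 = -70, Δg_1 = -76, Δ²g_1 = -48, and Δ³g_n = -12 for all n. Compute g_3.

-270

Build the table forward from the leading diagonal:
Third differences: -12  -12  -12
Second differences: -48  -60  -72
First differences: -76  -124  -184
g: -70  -146  -270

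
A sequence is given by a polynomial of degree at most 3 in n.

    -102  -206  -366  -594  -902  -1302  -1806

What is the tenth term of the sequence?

-4062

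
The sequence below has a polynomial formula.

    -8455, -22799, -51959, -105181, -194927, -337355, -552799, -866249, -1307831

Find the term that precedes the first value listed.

-2417

First differences: -14344, -29160, -53222, -89746, -142428, -215444, -313450, -441582
Second differences: -14816, -24062, -36524, -52682, -73016, -98006, -128132
Third differences: -9246, -12462, -16158, -20334, -24990, -30126
Fourth differences: -3216, -3696, -4176, -4656, -5136
Fifth differences: -480, -480, -480, -480
The fifth differences are constant at -480.
Work back: -3216 + 480 = -2736;  -9246 + 2736 = -6510;  -14816 + 6510 = -8306;  -14344 + 8306 = -6038;  -8455 + 6038 = -2417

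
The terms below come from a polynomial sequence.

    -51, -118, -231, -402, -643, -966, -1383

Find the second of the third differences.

-12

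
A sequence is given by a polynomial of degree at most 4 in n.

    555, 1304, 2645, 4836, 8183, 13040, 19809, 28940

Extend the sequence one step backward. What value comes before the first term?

188

First differences: 749, 1341, 2191, 3347, 4857, 6769, 9131
Second differences: 592, 850, 1156, 1510, 1912, 2362
Third differences: 258, 306, 354, 402, 450
Fourth differences: 48, 48, 48, 48
The fourth differences are constant at 48.
Work back: 258 − 48 = 210;  592 − 210 = 382;  749 − 382 = 367;  555 − 367 = 188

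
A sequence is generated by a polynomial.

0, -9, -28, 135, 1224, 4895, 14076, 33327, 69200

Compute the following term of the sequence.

-9  -19  163  1089  3671  9181  19251  35873
-10  182  926  2582  5510  10070  16622
192  744  1656  2928  4560  6552
552  912  1272  1632  1992
360  360  360  360
Fifth differences constant at 360.
1992 + 360 = 2352;  6552 + 2352 = 8904;  16622 + 8904 = 25526;  35873 + 25526 = 61399;  69200 + 61399 = 130599

130599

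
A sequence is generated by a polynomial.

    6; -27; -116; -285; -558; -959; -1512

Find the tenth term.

-4323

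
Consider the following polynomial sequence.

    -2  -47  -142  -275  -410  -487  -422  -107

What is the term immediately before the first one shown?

5

First differences: -45, -95, -133, -135, -77, 65, 315
Second differences: -50, -38, -2, 58, 142, 250
Third differences: 12, 36, 60, 84, 108
Fourth differences: 24, 24, 24, 24
The fourth differences are constant at 24.
Work back: 12 − 24 = -12;  -50 + 12 = -38;  -45 + 38 = -7;  -2 + 7 = 5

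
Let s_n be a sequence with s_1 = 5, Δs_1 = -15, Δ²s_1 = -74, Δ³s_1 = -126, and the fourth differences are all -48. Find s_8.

-7744

Build the table forward from the leading diagonal:
D4: -48, -48, -48, -48, -48, -48, -48, -48
D3: -126, -174, -222, -270, -318, -366, -414, -462
D2: -74, -200, -374, -596, -866, -1184, -1550, -1964
D1: -15, -89, -289, -663, -1259, -2125, -3309, -4859
s: 5, -10, -99, -388, -1051, -2310, -4435, -7744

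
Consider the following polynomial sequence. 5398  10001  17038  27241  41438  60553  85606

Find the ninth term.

158086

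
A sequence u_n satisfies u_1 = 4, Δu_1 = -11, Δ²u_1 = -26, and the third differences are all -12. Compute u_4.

-119

Build the table forward from the leading diagonal:
Δ³: -12, -12, -12, -12
Δ²: -26, -38, -50, -62
Δ: -11, -37, -75, -125
u: 4, -7, -44, -119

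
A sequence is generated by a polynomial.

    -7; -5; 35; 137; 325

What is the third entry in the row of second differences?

86

D1: 2, 40, 102, 188
D2: 38, 62, 86
D3: 24, 24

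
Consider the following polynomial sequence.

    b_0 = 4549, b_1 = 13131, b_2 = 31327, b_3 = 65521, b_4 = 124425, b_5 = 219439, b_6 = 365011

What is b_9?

1302835

First differences: 8582 , 18196 , 34194 , 58904 , 95014 , 145572
Second differences: 9614 , 15998 , 24710 , 36110 , 50558
Third differences: 6384 , 8712 , 11400 , 14448
Fourth differences: 2328 , 2688 , 3048
Fifth differences: 360 , 360
Constant fifth difference = 360, so extend:
3048 + 360 = 3408;  14448 + 3408 = 17856;  50558 + 17856 = 68414;  145572 + 68414 = 213986;  365011 + 213986 = 578997
3408 + 360 = 3768;  17856 + 3768 = 21624;  68414 + 21624 = 90038;  213986 + 90038 = 304024;  578997 + 304024 = 883021
3768 + 360 = 4128;  21624 + 4128 = 25752;  90038 + 25752 = 115790;  304024 + 115790 = 419814;  883021 + 419814 = 1302835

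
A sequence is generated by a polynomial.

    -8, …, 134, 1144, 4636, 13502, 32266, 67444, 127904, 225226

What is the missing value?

Using the last 8 terms:
1010  3492  8866  18764  35178  60460  97322
2482  5374  9898  16414  25282  36862
2892  4524  6516  8868  11580
1632  1992  2352  2712
360  360  360
Constant fifth difference = 360.
Extend backward: 1632 − 360 = 1272;  2892 − 1272 = 1620;  2482 − 1620 = 862;  1010 − 862 = 148;  134 − 148 = -14

-14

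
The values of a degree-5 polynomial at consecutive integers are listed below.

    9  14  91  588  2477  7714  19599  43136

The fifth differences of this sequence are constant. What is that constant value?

360

Δ: 5, 77, 497, 1889, 5237, 11885, 23537
Δ²: 72, 420, 1392, 3348, 6648, 11652
Δ³: 348, 972, 1956, 3300, 5004
Δ⁴: 624, 984, 1344, 1704
Δ⁵: 360, 360, 360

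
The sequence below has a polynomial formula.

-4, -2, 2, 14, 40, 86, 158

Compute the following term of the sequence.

Δ: 2  4  12  26  46  72
Δ²: 2  8  14  20  26
Δ³: 6  6  6  6
The third differences are constant (6).
26 + 6 = 32;  72 + 32 = 104;  158 + 104 = 262

262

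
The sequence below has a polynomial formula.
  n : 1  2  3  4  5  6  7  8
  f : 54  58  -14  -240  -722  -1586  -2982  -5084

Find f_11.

-17726

Δ: 4  -72  -226  -482  -864  -1396  -2102
Δ²: -76  -154  -256  -382  -532  -706
Δ³: -78  -102  -126  -150  -174
Δ⁴: -24  -24  -24  -24
Fourth differences constant at -24.
-174 − 24 = -198;  -706 − 198 = -904;  -2102 − 904 = -3006;  -5084 − 3006 = -8090
-198 − 24 = -222;  -904 − 222 = -1126;  -3006 − 1126 = -4132;  -8090 − 4132 = -12222
-222 − 24 = -246;  -1126 − 246 = -1372;  -4132 − 1372 = -5504;  -12222 − 5504 = -17726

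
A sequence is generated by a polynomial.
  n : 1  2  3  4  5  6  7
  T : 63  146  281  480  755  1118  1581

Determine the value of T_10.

First differences: 83, 135, 199, 275, 363, 463
Second differences: 52, 64, 76, 88, 100
Third differences: 12, 12, 12, 12
Third differences constant at 12.
100 + 12 = 112;  463 + 112 = 575;  1581 + 575 = 2156
112 + 12 = 124;  575 + 124 = 699;  2156 + 699 = 2855
124 + 12 = 136;  699 + 136 = 835;  2855 + 835 = 3690

3690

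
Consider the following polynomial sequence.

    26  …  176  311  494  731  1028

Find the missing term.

83

Using the last 5 terms:
Δ: 135, 183, 237, 297
Δ²: 48, 54, 60
Δ³: 6, 6
Constant third difference = 6.
Extend backward: 48 − 6 = 42;  135 − 42 = 93;  176 − 93 = 83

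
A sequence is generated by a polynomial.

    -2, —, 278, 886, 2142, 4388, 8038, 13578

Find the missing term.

48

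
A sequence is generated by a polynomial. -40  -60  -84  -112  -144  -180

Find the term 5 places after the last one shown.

-420

Δ: -20, -24, -28, -32, -36
Δ²: -4, -4, -4, -4
The second differences are constant (-4).
-36 − 4 = -40;  -180 − 40 = -220
-40 − 4 = -44;  -220 − 44 = -264
-44 − 4 = -48;  -264 − 48 = -312
-48 − 4 = -52;  -312 − 52 = -364
-52 − 4 = -56;  -364 − 56 = -420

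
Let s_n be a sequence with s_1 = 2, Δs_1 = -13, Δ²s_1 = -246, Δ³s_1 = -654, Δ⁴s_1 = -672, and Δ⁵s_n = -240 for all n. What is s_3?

-270

Build the table forward from the leading diagonal:
Fifth differences: -240  -240  -240
Fourth differences: -672  -912  -1152
Third differences: -654  -1326  -2238
Second differences: -246  -900  -2226
First differences: -13  -259  -1159
s: 2  -11  -270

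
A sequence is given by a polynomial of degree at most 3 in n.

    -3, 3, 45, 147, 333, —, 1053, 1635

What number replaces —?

627

Using the first 5 terms:
Δ: 6  42  102  186
Δ²: 36  60  84
Δ³: 24  24
Constant third difference = 24.
Extend forward: 84 + 24 = 108;  186 + 108 = 294;  333 + 294 = 627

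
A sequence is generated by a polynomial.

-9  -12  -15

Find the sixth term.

-24

D1: -3  -3
The first differences are constant (-3).
-15 − 3 = -18
-18 − 3 = -21
-21 − 3 = -24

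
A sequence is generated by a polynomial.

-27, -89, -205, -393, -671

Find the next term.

-1057

First differences: -62 , -116 , -188 , -278
Second differences: -54 , -72 , -90
Third differences: -18 , -18
Third differences constant at -18.
-90 − 18 = -108;  -278 − 108 = -386;  -671 − 386 = -1057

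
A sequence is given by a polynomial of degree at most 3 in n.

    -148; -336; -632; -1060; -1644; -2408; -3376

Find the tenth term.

-188, -296, -428, -584, -764, -968
-108, -132, -156, -180, -204
-24, -24, -24, -24
Third differences constant at -24.
-204 − 24 = -228;  -968 − 228 = -1196;  -3376 − 1196 = -4572
-228 − 24 = -252;  -1196 − 252 = -1448;  -4572 − 1448 = -6020
-252 − 24 = -276;  -1448 − 276 = -1724;  -6020 − 1724 = -7744

-7744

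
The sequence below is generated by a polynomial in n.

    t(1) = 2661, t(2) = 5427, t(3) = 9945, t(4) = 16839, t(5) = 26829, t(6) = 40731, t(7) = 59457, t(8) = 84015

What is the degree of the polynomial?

2766, 4518, 6894, 9990, 13902, 18726, 24558
1752, 2376, 3096, 3912, 4824, 5832
624, 720, 816, 912, 1008
96, 96, 96, 96
The fourth differences are constant, so the polynomial has degree 4.

4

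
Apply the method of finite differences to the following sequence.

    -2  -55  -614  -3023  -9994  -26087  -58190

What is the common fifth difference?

-480

D1: -53, -559, -2409, -6971, -16093, -32103
D2: -506, -1850, -4562, -9122, -16010
D3: -1344, -2712, -4560, -6888
D4: -1368, -1848, -2328
D5: -480, -480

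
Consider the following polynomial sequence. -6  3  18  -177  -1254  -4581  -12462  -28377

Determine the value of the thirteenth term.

First differences: 9 , 15 , -195 , -1077 , -3327 , -7881 , -15915
Second differences: 6 , -210 , -882 , -2250 , -4554 , -8034
Third differences: -216 , -672 , -1368 , -2304 , -3480
Fourth differences: -456 , -696 , -936 , -1176
Fifth differences: -240 , -240 , -240
Fifth differences constant at -240.
-1176 − 240 = -1416;  -3480 − 1416 = -4896;  -8034 − 4896 = -12930;  -15915 − 12930 = -28845;  -28377 − 28845 = -57222
-1416 − 240 = -1656;  -4896 − 1656 = -6552;  -12930 − 6552 = -19482;  -28845 − 19482 = -48327;  -57222 − 48327 = -105549
-1656 − 240 = -1896;  -6552 − 1896 = -8448;  -19482 − 8448 = -27930;  -48327 − 27930 = -76257;  -105549 − 76257 = -181806
-1896 − 240 = -2136;  -8448 − 2136 = -10584;  -27930 − 10584 = -38514;  -76257 − 38514 = -114771;  -181806 − 114771 = -296577
-2136 − 240 = -2376;  -10584 − 2376 = -12960;  -38514 − 12960 = -51474;  -114771 − 51474 = -166245;  -296577 − 166245 = -462822

-462822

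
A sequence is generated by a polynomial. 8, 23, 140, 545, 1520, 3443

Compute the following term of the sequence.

Δ: 15, 117, 405, 975, 1923
Δ²: 102, 288, 570, 948
Δ³: 186, 282, 378
Δ⁴: 96, 96
Fourth differences constant at 96.
378 + 96 = 474;  948 + 474 = 1422;  1923 + 1422 = 3345;  3443 + 3345 = 6788

6788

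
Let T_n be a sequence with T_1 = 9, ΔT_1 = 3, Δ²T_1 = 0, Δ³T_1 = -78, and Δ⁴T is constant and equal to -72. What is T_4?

Build the table forward from the leading diagonal:
D4: -72  -72  -72  -72
D3: -78  -150  -222  -294
D2: 0  -78  -228  -450
D1: 3  3  -75  -303
T: 9  12  15  -60

-60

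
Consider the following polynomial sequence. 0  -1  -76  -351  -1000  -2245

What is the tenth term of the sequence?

Δ: -1 , -75 , -275 , -649 , -1245
Δ²: -74 , -200 , -374 , -596
Δ³: -126 , -174 , -222
Δ⁴: -48 , -48
Constant fourth difference = -48, so extend:
-222 − 48 = -270;  -596 − 270 = -866;  -1245 − 866 = -2111;  -2245 − 2111 = -4356
-270 − 48 = -318;  -866 − 318 = -1184;  -2111 − 1184 = -3295;  -4356 − 3295 = -7651
-318 − 48 = -366;  -1184 − 366 = -1550;  -3295 − 1550 = -4845;  -7651 − 4845 = -12496
-366 − 48 = -414;  -1550 − 414 = -1964;  -4845 − 1964 = -6809;  -12496 − 6809 = -19305

-19305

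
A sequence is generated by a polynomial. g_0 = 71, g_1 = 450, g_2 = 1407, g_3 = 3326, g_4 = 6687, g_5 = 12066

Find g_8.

47511

First differences: 379  957  1919  3361  5379
Second differences: 578  962  1442  2018
Third differences: 384  480  576
Fourth differences: 96  96
Fourth differences constant at 96.
576 + 96 = 672;  2018 + 672 = 2690;  5379 + 2690 = 8069;  12066 + 8069 = 20135
672 + 96 = 768;  2690 + 768 = 3458;  8069 + 3458 = 11527;  20135 + 11527 = 31662
768 + 96 = 864;  3458 + 864 = 4322;  11527 + 4322 = 15849;  31662 + 15849 = 47511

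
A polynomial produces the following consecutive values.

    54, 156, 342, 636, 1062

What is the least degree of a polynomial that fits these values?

3

Δ: 102, 186, 294, 426
Δ²: 84, 108, 132
Δ³: 24, 24
The third differences are constant, so the polynomial has degree 3.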